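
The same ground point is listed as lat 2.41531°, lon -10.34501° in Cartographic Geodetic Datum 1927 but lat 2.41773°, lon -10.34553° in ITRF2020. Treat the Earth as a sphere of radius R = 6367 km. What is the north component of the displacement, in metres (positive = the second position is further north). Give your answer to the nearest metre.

Δφ = 2.41773° − 2.41531° = +0.00242°; Δλ = -10.34553° − -10.34501° = -0.00052°.
1° along a meridian = πR/180 = 111125 m.
ΔN = Δφ × 111125 = 268.9 m; ΔE = Δλ × 111125 × cos(2.41531°) = -0.00052 × 111125 × 0.999112 = -57.7 m.

ΔN = 269 m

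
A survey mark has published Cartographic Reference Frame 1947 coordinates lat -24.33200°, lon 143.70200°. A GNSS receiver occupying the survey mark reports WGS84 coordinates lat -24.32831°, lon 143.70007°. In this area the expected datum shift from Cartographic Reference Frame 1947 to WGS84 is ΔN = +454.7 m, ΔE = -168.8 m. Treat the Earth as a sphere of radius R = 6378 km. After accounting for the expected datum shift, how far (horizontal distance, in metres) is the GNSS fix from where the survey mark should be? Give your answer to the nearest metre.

52 m

Observed coordinate differences: Δφ = +0.00369°, Δλ = -0.00193°.
Converting to metres (1° lat = 111317 m, cos φ = 0.911173): observed ΔN = 410.8 m, observed ΔE = -195.8 m.
Subtracting the expected shift leaves a residual of 410.8 − (454.7) = -43.9 m north and -195.8 − (-168.8) = -27.0 m east.
Residual distance = √((-43.9)² + (-27.0)²) = 51.6 m.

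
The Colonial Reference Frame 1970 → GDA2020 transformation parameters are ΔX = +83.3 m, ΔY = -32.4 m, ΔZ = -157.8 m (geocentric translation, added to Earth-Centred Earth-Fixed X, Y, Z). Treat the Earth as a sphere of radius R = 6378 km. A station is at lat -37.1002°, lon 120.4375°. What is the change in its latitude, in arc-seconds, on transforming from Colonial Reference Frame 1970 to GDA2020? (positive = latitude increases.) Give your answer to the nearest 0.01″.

sin φ = -0.603211, cos φ = 0.797582, sin λ = 0.862182, cos λ = -0.506598.
North component: ΔN = −sin φ cos λ·ΔX − sin φ sin λ·ΔY + cos φ·ΔZ = −(-0.603211)(-0.506598)(83.3) − (-0.603211)(0.862182)(-32.4) + (0.797582)(-157.8) = -168.16 m.
1° of latitude spans πR/180 = 111317 m, so Δφ = -168.16 / 111317 × 3600 = -5.438″.

Δφ = -5.44″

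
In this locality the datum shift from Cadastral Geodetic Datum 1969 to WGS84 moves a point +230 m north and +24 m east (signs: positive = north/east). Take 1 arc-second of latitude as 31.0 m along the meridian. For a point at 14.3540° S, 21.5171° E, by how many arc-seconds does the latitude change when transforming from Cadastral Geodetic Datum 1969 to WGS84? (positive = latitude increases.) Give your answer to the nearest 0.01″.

1″ of latitude = 31.00 m, so Δφ = 230.0 / 31.00 = 7.419″.

Δφ = 7.42″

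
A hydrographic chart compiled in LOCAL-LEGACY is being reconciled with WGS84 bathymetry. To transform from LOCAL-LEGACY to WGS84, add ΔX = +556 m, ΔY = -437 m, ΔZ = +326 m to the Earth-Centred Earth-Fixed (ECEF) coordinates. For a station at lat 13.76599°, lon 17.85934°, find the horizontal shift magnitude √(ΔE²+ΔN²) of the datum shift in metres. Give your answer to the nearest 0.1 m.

627.3 m

At φ = 13.76599°, λ = 17.85934°: sin φ = 0.237957, cos φ = 0.971276, sin λ = 0.306681, cos λ = 0.951812.
ΔE = −sin λ·ΔX + cos λ·ΔY = −(0.306681)·(556) + (0.951812)·(-437) = -586.46 m.
ΔN = −sin φ cos λ·ΔX − sin φ sin λ·ΔY + cos φ·ΔZ = −(0.237957)(0.951812)(556) − (0.237957)(0.306681)(-437) + (0.971276)(326) = 222.60 m.
Horizontal magnitude = √(ΔE² + ΔN²) = √((-586.46)² + 222.60²) = 627.28 m.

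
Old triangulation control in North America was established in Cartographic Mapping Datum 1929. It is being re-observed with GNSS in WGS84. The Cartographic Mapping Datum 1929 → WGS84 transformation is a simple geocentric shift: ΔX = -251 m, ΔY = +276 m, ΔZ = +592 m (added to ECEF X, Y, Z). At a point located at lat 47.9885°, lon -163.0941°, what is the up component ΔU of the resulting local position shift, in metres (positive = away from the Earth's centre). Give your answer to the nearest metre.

ΔU = 547 m

At φ = 47.9885°, λ = -163.0941°: sin φ = 0.743011, cos φ = 0.669280, sin λ = -0.290801, cos λ = -0.956784.
ΔU = cos φ cos λ·ΔX + cos φ sin λ·ΔY + sin φ·ΔZ = (0.669280)(-0.956784)(-251) + (0.669280)(-0.290801)(276) + (0.743011)(592) = 546.87 m.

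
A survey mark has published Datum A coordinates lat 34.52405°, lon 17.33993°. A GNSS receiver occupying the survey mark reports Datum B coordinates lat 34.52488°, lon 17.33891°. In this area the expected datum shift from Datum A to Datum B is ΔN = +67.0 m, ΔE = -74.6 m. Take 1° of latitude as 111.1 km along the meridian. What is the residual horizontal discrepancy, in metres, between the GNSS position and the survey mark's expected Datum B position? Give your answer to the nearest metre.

Observed coordinate differences: Δφ = +0.00083°, Δλ = -0.00102°.
Converting to metres (1° lat = 111100 m, cos φ = 0.823888): observed ΔN = 92.2 m, observed ΔE = -93.4 m.
Subtracting the expected shift leaves a residual of 92.2 − (67.0) = 25.2 m north and -93.4 − (-74.6) = -18.8 m east.
Residual distance = √(25.2² + (-18.8)²) = 31.4 m.

31 m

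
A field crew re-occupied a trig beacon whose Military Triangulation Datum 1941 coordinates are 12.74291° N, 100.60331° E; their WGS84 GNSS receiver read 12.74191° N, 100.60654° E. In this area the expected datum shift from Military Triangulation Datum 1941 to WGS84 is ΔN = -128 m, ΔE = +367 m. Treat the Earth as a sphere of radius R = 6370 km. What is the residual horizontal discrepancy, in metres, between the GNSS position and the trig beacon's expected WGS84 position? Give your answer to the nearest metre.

Observed coordinate differences: Δφ = -0.00100°, Δλ = +0.00323°.
Converting to metres (1° lat = 111177 m, cos φ = 0.975370): observed ΔN = -111.2 m, observed ΔE = 350.3 m.
Subtracting the expected shift leaves a residual of -111.2 − (-128) = 16.8 m north and 350.3 − (367) = -16.7 m east.
Residual distance = √(16.8² + (-16.7)²) = 23.7 m.

24 m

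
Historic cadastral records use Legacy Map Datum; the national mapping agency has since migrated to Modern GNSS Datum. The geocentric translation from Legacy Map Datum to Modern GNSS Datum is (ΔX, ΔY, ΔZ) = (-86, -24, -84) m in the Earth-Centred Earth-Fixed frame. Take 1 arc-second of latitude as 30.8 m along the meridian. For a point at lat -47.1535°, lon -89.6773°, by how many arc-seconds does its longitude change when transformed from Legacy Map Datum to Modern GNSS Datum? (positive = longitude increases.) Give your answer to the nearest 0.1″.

sin φ = -0.733178, cos φ = 0.680037, sin λ = -0.999984, cos λ = 0.005632.
East component: ΔE = −sin λ·ΔX + cos λ·ΔY = −(-0.999984)(-86) + (0.005632)(-24) = -86.13 m.
1° of latitude spans 3600 × 30.80 = 110880 m; at latitude φ, 1° of longitude spans that × cos φ = 75402.5 m, so Δλ = -86.13 / 75402.5 × 3600 = -4.112″.

Δλ = -4.1″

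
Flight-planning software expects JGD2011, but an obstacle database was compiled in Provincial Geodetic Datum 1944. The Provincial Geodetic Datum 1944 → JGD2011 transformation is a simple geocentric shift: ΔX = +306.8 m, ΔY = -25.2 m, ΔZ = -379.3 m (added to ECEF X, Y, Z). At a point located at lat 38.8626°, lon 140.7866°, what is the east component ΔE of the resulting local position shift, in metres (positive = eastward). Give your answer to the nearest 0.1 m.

ΔE = -174.4 m

The local east axis at (φ, λ) is (−sin λ, cos λ, 0), so ΔE = −sin(140.7866°)·306.8 + cos(140.7866°)·(-25.2) = -174.44 m.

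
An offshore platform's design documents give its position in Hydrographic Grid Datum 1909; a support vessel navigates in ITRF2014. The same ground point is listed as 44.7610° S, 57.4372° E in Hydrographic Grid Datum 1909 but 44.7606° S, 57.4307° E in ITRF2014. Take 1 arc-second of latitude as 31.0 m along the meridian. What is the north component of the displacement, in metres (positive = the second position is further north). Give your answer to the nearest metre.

ΔN = 45 m

Δφ = -44.7606° − -44.7610° = +0.0004°; Δλ = 57.4307° − 57.4372° = -0.0065°.
1° of latitude = 3600 × 31.00 = 111600 m.
ΔN = Δφ × 111600 = 44.6 m; ΔE = Δλ × 111600 × cos(-44.7610°) = -0.0065 × 111600 × 0.710050 = -515.1 m.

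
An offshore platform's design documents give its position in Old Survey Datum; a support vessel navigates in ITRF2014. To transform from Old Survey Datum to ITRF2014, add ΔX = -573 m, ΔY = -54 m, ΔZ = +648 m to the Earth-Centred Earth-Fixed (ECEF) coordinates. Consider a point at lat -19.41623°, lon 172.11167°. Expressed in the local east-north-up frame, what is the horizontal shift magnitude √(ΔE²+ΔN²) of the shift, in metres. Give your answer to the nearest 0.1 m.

808.2 m

The local east axis at (φ, λ) is (−sin λ, cos λ, 0), so ΔE = −sin(172.11167°)·(-573) + cos(172.11167°)·(-54) = 132.13 m.
The local north axis is (−sin φ cos λ, −sin φ sin λ, cos φ), giving ΔN = 188.679 − 2.464 + 611.147 = 797.36 m.
Horizontal magnitude = √(ΔE² + ΔN²) = √(132.13² + 797.36²) = 808.24 m.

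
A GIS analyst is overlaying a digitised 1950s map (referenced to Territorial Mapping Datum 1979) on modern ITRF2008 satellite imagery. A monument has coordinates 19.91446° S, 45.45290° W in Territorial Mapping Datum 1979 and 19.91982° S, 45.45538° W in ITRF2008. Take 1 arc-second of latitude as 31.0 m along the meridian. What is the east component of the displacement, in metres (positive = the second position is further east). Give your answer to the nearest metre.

Δφ = -19.91982° − -19.91446° = -0.00536°; Δλ = -45.45538° − -45.45290° = -0.00248°.
1° of latitude = 3600 × 31.00 = 111600 m.
ΔN = Δφ × 111600 = -598.2 m; ΔE = Δλ × 111600 × cos(-19.91446°) = -0.00248 × 111600 × 0.940202 = -260.2 m.

ΔE = -260 m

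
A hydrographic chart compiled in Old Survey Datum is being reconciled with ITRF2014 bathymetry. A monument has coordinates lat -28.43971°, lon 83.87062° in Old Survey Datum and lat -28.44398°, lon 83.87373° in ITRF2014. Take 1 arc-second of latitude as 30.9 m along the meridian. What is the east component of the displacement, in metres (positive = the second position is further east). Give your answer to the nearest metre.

ΔE = 304 m

Δφ = -28.44398° − -28.43971° = -0.00427°; Δλ = 83.87373° − 83.87062° = +0.00311°.
1° of latitude = 3600 × 30.90 = 111240 m.
ΔN = Δφ × 111240 = -475.0 m; ΔE = Δλ × 111240 × cos(-28.43971°) = +0.00311 × 111240 × 0.879319 = 304.2 m.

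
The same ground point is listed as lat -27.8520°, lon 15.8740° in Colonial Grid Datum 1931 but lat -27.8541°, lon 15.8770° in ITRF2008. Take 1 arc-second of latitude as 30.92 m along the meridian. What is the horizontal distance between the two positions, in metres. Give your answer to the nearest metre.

377 m

Δφ = -27.8541° − -27.8520° = -0.0021°; Δλ = 15.8770° − 15.8740° = +0.0030°.
1° of latitude = 3600 × 30.92 = 111312 m.
ΔN = Δφ × 111312 = -233.8 m; ΔE = Δλ × 111312 × cos(-27.8520°) = +0.0030 × 111312 × 0.884157 = 295.3 m.
Distance = √(ΔE² + ΔN²) = √(295.3² + (-233.8)²) = 376.6 m.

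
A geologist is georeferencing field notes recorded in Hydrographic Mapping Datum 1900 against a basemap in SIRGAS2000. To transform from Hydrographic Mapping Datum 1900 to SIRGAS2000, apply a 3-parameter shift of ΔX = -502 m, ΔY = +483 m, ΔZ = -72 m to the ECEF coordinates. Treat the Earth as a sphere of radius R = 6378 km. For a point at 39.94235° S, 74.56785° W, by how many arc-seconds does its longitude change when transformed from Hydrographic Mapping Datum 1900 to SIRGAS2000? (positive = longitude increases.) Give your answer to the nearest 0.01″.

sin φ = -0.642017, cos φ = 0.766691, sin λ = -0.963946, cos λ = 0.266097.
East component: ΔE = −sin λ·ΔX + cos λ·ΔY = −(-0.963946)(-502) + (0.266097)(483) = -355.38 m.
1° of latitude spans πR/180 = 111317 m; at latitude φ, 1° of longitude spans that × cos φ = 85345.8 m, so Δλ = -355.38 / 85345.8 × 3600 = -14.990″.

Δλ = -14.99″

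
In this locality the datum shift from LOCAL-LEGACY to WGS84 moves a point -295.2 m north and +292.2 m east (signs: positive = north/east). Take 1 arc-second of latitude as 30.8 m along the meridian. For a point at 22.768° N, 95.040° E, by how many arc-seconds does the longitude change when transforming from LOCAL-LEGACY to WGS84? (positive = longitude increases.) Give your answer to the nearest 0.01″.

At latitude 22.768°, cos φ = 0.922079.
1″ of longitude at this latitude = 30.80 × cos φ = 28.4000 m, so Δλ = 292.2 / 28.4000 = 10.289″.

Δλ = 10.29″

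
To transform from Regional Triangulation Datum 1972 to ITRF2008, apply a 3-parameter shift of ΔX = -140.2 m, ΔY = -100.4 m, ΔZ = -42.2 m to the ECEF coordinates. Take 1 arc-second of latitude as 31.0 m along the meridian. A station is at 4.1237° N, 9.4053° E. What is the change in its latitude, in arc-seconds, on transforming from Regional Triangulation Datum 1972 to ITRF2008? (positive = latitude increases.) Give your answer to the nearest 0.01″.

sin φ = 0.071910, cos φ = 0.997411, sin λ = 0.163417, cos λ = 0.986557.
North component: ΔN = −sin φ cos λ·ΔX − sin φ sin λ·ΔY + cos φ·ΔZ = −(0.071910)(0.986557)(-140.2) − (0.071910)(0.163417)(-100.4) + (0.997411)(-42.2) = -30.96 m.
1° of latitude spans 3600 × 31.00 = 111600 m, so Δφ = -30.96 / 111600 × 3600 = -0.999″.

Δφ = -1.00″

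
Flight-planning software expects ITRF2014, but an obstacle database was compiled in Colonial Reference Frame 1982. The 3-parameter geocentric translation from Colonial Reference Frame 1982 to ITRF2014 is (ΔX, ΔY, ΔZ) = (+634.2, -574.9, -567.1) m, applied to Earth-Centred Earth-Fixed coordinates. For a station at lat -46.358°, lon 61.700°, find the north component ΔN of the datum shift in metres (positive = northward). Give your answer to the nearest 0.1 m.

The local north axis is (−sin φ cos λ, −sin φ sin λ, cos φ), giving ΔN = 217.582 − 366.310 − 391.384 = -540.11 m.

ΔN = -540.1 m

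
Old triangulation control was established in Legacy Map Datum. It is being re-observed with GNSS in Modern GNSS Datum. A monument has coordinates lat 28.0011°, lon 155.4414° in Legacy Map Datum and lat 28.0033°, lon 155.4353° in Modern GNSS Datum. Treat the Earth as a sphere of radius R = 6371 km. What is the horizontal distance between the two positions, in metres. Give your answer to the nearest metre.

Δφ = 28.0033° − 28.0011° = +0.0022°; Δλ = 155.4353° − 155.4414° = -0.0061°.
1° along a meridian = πR/180 = 111195 m.
ΔN = Δφ × 111195 = 244.6 m; ΔE = Δλ × 111195 × cos(28.0011°) = -0.0061 × 111195 × 0.882939 = -598.9 m.
Distance = √(ΔE² + ΔN²) = √((-598.9)² + 244.6²) = 646.9 m.

647 m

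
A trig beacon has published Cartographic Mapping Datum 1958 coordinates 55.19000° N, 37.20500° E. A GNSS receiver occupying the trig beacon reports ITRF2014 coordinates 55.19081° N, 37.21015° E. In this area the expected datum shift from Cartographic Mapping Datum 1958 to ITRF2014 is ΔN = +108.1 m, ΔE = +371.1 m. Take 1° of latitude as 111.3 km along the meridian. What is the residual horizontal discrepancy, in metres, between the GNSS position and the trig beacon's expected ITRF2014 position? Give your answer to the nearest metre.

Observed coordinate differences: Δφ = +0.00081°, Δλ = +0.00515°.
Converting to metres (1° lat = 111300 m, cos φ = 0.570857): observed ΔN = 90.2 m, observed ΔE = 327.2 m.
Subtracting the expected shift leaves a residual of 90.2 − (108.1) = -17.9 m north and 327.2 − (371.1) = -43.9 m east.
Residual distance = √((-17.9)² + (-43.9)²) = 47.4 m.

47 m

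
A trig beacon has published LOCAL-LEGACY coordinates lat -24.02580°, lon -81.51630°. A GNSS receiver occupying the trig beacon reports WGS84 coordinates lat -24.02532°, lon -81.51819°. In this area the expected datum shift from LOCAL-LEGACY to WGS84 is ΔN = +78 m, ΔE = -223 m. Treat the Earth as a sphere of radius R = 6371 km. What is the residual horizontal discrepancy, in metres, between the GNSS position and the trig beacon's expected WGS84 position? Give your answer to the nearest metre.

40 m

Observed coordinate differences: Δφ = +0.00048°, Δλ = -0.00189°.
Converting to metres (1° lat = 111195 m, cos φ = 0.913362): observed ΔN = 53.4 m, observed ΔE = -192.0 m.
Subtracting the expected shift leaves a residual of 53.4 − (78) = -24.6 m north and -192.0 − (-223) = 31.0 m east.
Residual distance = √((-24.6)² + 31.0²) = 39.6 m.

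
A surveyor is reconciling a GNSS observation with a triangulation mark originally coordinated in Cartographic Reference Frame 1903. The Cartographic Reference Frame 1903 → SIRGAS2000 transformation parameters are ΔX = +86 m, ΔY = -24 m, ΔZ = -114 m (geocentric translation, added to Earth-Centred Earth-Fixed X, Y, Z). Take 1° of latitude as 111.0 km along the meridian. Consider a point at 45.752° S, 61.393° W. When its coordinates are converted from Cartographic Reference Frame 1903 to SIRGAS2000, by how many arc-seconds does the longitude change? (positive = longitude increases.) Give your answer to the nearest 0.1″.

Δλ = 3.0″

sin φ = -0.716326, cos φ = 0.697765, sin λ = -0.877924, cos λ = 0.478799.
East component: ΔE = −sin λ·ΔX + cos λ·ΔY = −(-0.877924)(86) + (0.478799)(-24) = 64.01 m.
1° of latitude spans 111000 m; at latitude φ, 1° of longitude spans that × cos φ = 77452.0 m, so Δλ = 64.01 / 77452.0 × 3600 = 2.975″.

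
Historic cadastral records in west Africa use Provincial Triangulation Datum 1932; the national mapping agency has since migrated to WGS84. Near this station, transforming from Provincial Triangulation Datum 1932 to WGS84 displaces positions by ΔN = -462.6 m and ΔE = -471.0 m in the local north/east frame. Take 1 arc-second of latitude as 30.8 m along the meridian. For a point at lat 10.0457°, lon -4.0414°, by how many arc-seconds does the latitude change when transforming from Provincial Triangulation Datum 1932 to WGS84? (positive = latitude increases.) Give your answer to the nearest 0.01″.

1″ of latitude = 30.80 m, so Δφ = -462.6 / 30.80 = -15.019″.

Δφ = -15.02″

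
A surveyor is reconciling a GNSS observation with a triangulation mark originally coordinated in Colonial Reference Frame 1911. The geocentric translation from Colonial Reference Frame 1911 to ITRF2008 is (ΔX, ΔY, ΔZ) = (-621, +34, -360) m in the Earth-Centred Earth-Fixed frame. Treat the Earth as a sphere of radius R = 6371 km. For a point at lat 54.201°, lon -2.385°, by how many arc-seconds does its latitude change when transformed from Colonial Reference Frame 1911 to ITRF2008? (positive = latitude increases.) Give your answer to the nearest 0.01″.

Δφ = 9.51″

sin φ = 0.811074, cos φ = 0.584944, sin λ = -0.041614, cos λ = 0.999134.
North component: ΔN = −sin φ cos λ·ΔX − sin φ sin λ·ΔY + cos φ·ΔZ = −(0.811074)(0.999134)(-621) − (0.811074)(-0.041614)(34) + (0.584944)(-360) = 293.81 m.
1° of latitude spans πR/180 = 111195 m, so Δφ = 293.81 / 111195 × 3600 = 9.512″.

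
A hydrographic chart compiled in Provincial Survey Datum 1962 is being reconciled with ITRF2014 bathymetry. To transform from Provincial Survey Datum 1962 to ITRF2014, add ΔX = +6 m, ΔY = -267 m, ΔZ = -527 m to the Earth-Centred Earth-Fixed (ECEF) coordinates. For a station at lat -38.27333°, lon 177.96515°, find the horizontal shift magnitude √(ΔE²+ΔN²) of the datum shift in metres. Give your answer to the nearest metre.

The local east axis at (φ, λ) is (−sin λ, cos λ, 0), so ΔE = −sin(177.96515°)·6 + cos(177.96515°)·(-267) = 266.62 m.
The local north axis is (−sin φ cos λ, −sin φ sin λ, cos φ), giving ΔN = -3.714 − 5.872 − 413.729 = -423.32 m.
Horizontal magnitude = √(ΔE² + ΔN²) = √(266.62² + (-423.32)²) = 500.28 m.

500 m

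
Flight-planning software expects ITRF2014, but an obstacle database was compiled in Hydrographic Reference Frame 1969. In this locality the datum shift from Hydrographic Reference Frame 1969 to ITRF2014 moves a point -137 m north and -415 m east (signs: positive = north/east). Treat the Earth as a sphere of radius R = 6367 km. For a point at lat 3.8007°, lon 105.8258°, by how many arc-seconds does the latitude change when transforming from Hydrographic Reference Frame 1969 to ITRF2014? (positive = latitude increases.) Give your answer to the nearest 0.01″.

On a sphere of radius R, 1 rad of latitude = R, so Δφ = ΔN / R = -137.0 / 6367000 = -2.1517e-05 rad = -4.438″.

Δφ = -4.44″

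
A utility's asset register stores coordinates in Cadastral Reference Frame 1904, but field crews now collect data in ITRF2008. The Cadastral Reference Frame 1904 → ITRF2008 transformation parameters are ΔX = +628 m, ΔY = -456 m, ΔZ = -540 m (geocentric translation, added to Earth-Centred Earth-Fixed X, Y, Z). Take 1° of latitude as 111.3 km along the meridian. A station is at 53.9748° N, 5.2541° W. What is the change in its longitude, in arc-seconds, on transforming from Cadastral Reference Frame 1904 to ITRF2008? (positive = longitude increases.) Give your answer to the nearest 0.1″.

Δλ = -21.8″

sin φ = 0.808758, cos φ = 0.588141, sin λ = -0.091573, cos λ = 0.995798.
East component: ΔE = −sin λ·ΔX + cos λ·ΔY = −(-0.091573)(628) + (0.995798)(-456) = -396.58 m.
1° of latitude spans 111300 m; at latitude φ, 1° of longitude spans that × cos φ = 65460.1 m, so Δλ = -396.58 / 65460.1 × 3600 = -21.810″.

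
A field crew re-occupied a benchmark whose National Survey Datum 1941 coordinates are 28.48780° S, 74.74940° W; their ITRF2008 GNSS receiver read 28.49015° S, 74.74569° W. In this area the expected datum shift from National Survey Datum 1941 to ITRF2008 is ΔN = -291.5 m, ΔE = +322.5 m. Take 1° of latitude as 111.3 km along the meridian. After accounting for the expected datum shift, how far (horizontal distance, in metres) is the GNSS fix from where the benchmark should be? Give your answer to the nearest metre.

50 m

Observed coordinate differences: Δφ = -0.00235°, Δλ = +0.00371°.
Converting to metres (1° lat = 111300 m, cos φ = 0.878919): observed ΔN = -261.6 m, observed ΔE = 362.9 m.
Subtracting the expected shift leaves a residual of -261.6 − (-291.5) = 29.9 m north and 362.9 − (322.5) = 40.4 m east.
Residual distance = √(29.9² + 40.4²) = 50.3 m.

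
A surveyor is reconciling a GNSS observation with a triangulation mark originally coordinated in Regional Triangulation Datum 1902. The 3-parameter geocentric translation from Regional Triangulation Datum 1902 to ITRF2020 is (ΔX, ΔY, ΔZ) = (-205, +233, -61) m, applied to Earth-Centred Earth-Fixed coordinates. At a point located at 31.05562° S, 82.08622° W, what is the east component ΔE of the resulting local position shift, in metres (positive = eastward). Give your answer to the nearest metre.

The local east axis at (φ, λ) is (−sin λ, cos λ, 0), so ΔE = −sin(-82.08622°)·(-205) + cos(-82.08622°)·233 = -170.97 m.

ΔE = -171 m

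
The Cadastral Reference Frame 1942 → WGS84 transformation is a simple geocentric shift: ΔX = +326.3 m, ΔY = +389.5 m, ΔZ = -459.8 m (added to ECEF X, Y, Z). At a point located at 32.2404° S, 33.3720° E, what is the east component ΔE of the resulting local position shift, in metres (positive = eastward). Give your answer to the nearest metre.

At φ = -32.2404°, λ = 33.3720°: sin φ = -0.533473, cos φ = 0.845817, sin λ = 0.550073, cos λ = 0.835117.
ΔE = −sin λ·ΔX + cos λ·ΔY = −(0.550073)·(326.3) + (0.835117)·(389.5) = 145.79 m.

ΔE = 146 m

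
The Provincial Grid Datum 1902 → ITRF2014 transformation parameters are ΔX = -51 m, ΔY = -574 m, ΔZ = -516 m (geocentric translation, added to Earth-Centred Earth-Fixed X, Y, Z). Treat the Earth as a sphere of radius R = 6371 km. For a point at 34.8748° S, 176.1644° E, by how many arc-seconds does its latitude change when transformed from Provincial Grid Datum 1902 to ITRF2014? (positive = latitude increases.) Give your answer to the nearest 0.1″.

sin φ = -0.571785, cos φ = 0.820403, sin λ = 0.066894, cos λ = -0.997760.
North component: ΔN = −sin φ cos λ·ΔX − sin φ sin λ·ΔY + cos φ·ΔZ = −(-0.571785)(-0.997760)(-51) − (-0.571785)(0.066894)(-574) + (0.820403)(-516) = -416.19 m.
1° of latitude spans πR/180 = 111195 m, so Δφ = -416.19 / 111195 × 3600 = -13.474″.

Δφ = -13.5″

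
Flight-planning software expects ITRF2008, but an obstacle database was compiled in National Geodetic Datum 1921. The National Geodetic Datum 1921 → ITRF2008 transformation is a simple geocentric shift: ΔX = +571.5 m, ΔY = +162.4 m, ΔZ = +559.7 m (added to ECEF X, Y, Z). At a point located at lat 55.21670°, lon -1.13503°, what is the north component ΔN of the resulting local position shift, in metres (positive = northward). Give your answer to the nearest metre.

The local north axis is (−sin φ cos λ, −sin φ sin λ, cos φ), giving ΔN = -469.290 + 2.642 + 319.294 = -147.35 m.

ΔN = -147 m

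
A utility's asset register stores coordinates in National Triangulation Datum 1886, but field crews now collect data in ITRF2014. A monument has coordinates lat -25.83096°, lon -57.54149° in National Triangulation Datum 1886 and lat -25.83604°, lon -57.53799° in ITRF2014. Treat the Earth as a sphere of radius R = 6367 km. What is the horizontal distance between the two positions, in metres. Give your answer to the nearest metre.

664 m

Δφ = -25.83604° − -25.83096° = -0.00508°; Δλ = -57.53799° − -57.54149° = +0.00350°.
1° along a meridian = πR/180 = 111125 m.
ΔN = Δφ × 111125 = -564.5 m; ΔE = Δλ × 111125 × cos(-25.83096°) = +0.00350 × 111125 × 0.900083 = 350.1 m.
Distance = √(ΔE² + ΔN²) = √(350.1² + (-564.5)²) = 664.3 m.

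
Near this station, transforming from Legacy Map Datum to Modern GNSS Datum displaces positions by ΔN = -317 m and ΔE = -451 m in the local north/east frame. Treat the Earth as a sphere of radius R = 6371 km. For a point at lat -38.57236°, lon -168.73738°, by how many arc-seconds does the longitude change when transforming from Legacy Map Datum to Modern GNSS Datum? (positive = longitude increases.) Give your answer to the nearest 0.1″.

Δλ = -18.7″

At latitude -38.57236°, cos φ = 0.781821.
One radian of longitude at latitude φ spans R cos φ, so Δλ = ΔE / (R cos φ) = -451.0 / (6371000 × 0.781821) = -9.0544e-05 rad = -18.676″.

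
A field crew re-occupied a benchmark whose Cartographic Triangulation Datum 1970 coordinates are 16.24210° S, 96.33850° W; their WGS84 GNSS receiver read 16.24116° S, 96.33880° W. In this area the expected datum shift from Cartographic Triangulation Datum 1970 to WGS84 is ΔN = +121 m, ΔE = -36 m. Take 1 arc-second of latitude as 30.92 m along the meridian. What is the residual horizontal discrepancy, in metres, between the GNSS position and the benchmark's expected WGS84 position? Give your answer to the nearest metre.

17 m

Observed coordinate differences: Δφ = +0.00094°, Δλ = -0.00030°.
Converting to metres (1° lat = 111312 m, cos φ = 0.960088): observed ΔN = 104.6 m, observed ΔE = -32.1 m.
Subtracting the expected shift leaves a residual of 104.6 − (121) = -16.4 m north and -32.1 − (-36) = 3.9 m east.
Residual distance = √((-16.4)² + 3.9²) = 16.8 m.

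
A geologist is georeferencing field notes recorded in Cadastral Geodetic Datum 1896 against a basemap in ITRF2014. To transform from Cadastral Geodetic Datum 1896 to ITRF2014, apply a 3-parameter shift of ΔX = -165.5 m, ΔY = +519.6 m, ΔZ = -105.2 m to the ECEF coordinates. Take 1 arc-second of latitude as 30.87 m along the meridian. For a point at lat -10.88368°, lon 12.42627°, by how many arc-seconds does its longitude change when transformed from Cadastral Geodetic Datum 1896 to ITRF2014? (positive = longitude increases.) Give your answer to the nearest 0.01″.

sin φ = -0.188816, cos φ = 0.982013, sin λ = 0.215183, cos λ = 0.976574.
East component: ΔE = −sin λ·ΔX + cos λ·ΔY = −(0.215183)(-165.5) + (0.976574)(519.6) = 543.04 m.
1° of latitude spans 3600 × 30.87 = 111132 m; at latitude φ, 1° of longitude spans that × cos φ = 109133.0 m, so Δλ = 543.04 / 109133.0 × 3600 = 17.913″.

Δλ = 17.91″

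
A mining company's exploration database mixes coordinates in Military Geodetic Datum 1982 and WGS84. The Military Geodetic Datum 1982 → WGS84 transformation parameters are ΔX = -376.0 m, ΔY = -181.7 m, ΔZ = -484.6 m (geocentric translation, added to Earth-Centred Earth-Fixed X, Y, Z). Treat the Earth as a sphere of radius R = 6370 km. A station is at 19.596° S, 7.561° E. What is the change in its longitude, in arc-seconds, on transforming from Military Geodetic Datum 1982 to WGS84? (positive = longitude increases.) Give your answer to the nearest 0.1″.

sin φ = -0.335386, cos φ = 0.942081, sin λ = 0.131582, cos λ = 0.991305.
East component: ΔE = −sin λ·ΔX + cos λ·ΔY = −(0.131582)(-376.0) + (0.991305)(-181.7) = -130.65 m.
1° of latitude spans πR/180 = 111177 m; at latitude φ, 1° of longitude spans that × cos φ = 104738.2 m, so Δλ = -130.65 / 104738.2 × 3600 = -4.490″.

Δλ = -4.5″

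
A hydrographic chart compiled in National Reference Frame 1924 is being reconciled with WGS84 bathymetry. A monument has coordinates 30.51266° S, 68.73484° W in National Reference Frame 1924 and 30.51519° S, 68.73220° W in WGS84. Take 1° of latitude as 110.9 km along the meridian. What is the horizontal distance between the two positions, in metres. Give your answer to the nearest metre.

Δφ = -30.51519° − -30.51266° = -0.00253°; Δλ = -68.73220° − -68.73484° = +0.00264°.
ΔN = Δφ × 110900 = -280.6 m; ΔE = Δλ × 110900 × cos(-30.51266°) = +0.00264 × 110900 × 0.861517 = 252.2 m.
Distance = √(ΔE² + ΔN²) = √(252.2² + (-280.6)²) = 377.3 m.

377 m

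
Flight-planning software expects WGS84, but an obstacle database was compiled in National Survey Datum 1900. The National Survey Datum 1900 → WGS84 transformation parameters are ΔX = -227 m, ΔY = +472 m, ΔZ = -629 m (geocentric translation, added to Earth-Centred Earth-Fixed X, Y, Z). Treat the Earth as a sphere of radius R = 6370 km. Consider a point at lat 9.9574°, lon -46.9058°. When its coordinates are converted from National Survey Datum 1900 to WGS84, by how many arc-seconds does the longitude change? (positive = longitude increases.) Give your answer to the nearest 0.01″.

Δλ = 5.15″

sin φ = 0.172916, cos φ = 0.984937, sin λ = -0.730231, cos λ = 0.683200.
East component: ΔE = −sin λ·ΔX + cos λ·ΔY = −(-0.730231)(-227) + (0.683200)(472) = 156.71 m.
1° of latitude spans πR/180 = 111177 m; at latitude φ, 1° of longitude spans that × cos φ = 109502.8 m, so Δλ = 156.71 / 109502.8 × 3600 = 5.152″.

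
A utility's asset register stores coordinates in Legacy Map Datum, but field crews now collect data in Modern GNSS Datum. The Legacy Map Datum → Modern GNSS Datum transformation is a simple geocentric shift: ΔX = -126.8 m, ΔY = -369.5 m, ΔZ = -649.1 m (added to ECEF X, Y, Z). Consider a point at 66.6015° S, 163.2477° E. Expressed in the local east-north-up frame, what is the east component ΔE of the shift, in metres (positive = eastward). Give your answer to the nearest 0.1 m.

ΔE = 390.4 m

At φ = -66.6015°, λ = 163.2477°: sin φ = -0.917765, cos φ = 0.397124, sin λ = 0.288235, cos λ = -0.957560.
ΔE = −sin λ·ΔX + cos λ·ΔY = −(0.288235)·(-126.8) + (-0.957560)·(-369.5) = 390.37 m.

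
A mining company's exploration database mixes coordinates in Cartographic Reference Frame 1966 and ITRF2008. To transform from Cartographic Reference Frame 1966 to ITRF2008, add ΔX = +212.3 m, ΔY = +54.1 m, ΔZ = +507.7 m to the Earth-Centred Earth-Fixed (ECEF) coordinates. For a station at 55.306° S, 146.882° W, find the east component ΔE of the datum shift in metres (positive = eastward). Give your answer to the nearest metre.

ΔE = 71 m

At φ = -55.306°, λ = -146.882°: sin φ = -0.822204, cos φ = 0.569193, sin λ = -0.546365, cos λ = -0.837547.
ΔE = −sin λ·ΔX + cos λ·ΔY = −(-0.546365)·(212.3) + (-0.837547)·(54.1) = 70.68 m.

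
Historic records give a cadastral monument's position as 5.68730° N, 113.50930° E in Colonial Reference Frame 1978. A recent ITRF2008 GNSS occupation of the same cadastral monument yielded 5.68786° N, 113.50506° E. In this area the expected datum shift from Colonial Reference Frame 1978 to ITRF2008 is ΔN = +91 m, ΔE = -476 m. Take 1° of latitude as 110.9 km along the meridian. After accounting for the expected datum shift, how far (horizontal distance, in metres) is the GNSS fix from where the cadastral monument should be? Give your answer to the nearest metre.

Observed coordinate differences: Δφ = +0.00056°, Δλ = -0.00424°.
Converting to metres (1° lat = 110900 m, cos φ = 0.995078): observed ΔN = 62.1 m, observed ΔE = -467.9 m.
Subtracting the expected shift leaves a residual of 62.1 − (91) = -28.9 m north and -467.9 − (-476) = 8.1 m east.
Residual distance = √((-28.9)² + 8.1²) = 30.0 m.

30 m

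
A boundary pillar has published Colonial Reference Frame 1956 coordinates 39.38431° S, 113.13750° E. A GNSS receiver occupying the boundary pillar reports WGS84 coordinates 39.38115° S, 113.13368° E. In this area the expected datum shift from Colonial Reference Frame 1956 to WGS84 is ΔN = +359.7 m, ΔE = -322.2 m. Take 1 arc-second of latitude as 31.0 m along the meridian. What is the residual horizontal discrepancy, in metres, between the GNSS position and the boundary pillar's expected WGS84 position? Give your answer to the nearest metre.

Observed coordinate differences: Δφ = +0.00316°, Δλ = -0.00382°.
Converting to metres (1° lat = 111600 m, cos φ = 0.772907): observed ΔN = 352.7 m, observed ΔE = -329.5 m.
Subtracting the expected shift leaves a residual of 352.7 − (359.7) = -7.0 m north and -329.5 − (-322.2) = -7.3 m east.
Residual distance = √((-7.0)² + (-7.3)²) = 10.1 m.

10 m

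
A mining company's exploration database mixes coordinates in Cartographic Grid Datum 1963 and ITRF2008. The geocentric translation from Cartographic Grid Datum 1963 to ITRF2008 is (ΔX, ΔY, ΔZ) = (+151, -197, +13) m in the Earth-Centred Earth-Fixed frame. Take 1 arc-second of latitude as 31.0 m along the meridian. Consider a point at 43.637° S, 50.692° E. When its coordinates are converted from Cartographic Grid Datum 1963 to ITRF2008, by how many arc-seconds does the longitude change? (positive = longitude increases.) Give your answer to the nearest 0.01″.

Δλ = -10.77″

sin φ = -0.690087, cos φ = 0.723726, sin λ = 0.773752, cos λ = 0.633489.
East component: ΔE = −sin λ·ΔX + cos λ·ΔY = −(0.773752)(151) + (0.633489)(-197) = -241.63 m.
1° of latitude spans 3600 × 31.00 = 111600 m; at latitude φ, 1° of longitude spans that × cos φ = 80767.9 m, so Δλ = -241.63 / 80767.9 × 3600 = -10.770″.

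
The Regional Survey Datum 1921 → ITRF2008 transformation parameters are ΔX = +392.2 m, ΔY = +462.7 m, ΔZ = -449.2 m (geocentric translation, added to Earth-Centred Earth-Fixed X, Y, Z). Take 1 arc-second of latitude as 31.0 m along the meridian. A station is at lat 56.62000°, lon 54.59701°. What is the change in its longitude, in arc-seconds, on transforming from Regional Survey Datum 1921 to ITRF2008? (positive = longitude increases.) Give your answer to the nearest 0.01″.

Δλ = -3.03″

sin φ = 0.835040, cos φ = 0.550189, sin λ = 0.815098, cos λ = 0.579324.
East component: ΔE = −sin λ·ΔX + cos λ·ΔY = −(0.815098)(392.2) + (0.579324)(462.7) = -51.63 m.
1° of latitude spans 3600 × 31.00 = 111600 m; at latitude φ, 1° of longitude spans that × cos φ = 61401.1 m, so Δλ = -51.63 / 61401.1 × 3600 = -3.027″.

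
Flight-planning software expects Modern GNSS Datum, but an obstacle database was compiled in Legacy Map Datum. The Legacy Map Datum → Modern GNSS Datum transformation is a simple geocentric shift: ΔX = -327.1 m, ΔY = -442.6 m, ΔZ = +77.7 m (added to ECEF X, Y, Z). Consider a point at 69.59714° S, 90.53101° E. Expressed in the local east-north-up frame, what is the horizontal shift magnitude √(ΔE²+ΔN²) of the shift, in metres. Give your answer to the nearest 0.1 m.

507.8 m

The local east axis at (φ, λ) is (−sin λ, cos λ, 0), so ΔE = −sin(90.53101°)·(-327.1) + cos(90.53101°)·(-442.6) = 331.19 m.
The local north axis is (−sin φ cos λ, −sin φ sin λ, cos φ), giving ΔN = 2.841 − 414.815 + 27.088 = -384.89 m.
Horizontal magnitude = √(ΔE² + ΔN²) = √(331.19² + (-384.89)²) = 507.76 m.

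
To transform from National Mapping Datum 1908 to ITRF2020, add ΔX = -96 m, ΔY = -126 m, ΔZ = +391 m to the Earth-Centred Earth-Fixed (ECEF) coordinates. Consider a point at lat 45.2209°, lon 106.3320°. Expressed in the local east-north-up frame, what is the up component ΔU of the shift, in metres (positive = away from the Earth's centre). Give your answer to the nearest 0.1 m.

The local up (radial) axis is (cos φ cos λ, cos φ sin λ, sin φ), giving ΔU = 19.015 − 85.170 + 277.543 = 211.39 m.

ΔU = 211.4 m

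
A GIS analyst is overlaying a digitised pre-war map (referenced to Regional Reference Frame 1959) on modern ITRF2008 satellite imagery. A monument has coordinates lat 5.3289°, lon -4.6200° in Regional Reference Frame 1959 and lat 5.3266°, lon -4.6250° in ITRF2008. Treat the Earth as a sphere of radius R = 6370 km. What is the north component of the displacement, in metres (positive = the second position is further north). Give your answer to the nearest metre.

ΔN = -256 m

Δφ = 5.3266° − 5.3289° = -0.0023°; Δλ = -4.6250° − -4.6200° = -0.0050°.
1° along a meridian = πR/180 = 111177 m.
ΔN = Δφ × 111177 = -255.7 m; ΔE = Δλ × 111177 × cos(5.3289°) = -0.0050 × 111177 × 0.995678 = -553.5 m.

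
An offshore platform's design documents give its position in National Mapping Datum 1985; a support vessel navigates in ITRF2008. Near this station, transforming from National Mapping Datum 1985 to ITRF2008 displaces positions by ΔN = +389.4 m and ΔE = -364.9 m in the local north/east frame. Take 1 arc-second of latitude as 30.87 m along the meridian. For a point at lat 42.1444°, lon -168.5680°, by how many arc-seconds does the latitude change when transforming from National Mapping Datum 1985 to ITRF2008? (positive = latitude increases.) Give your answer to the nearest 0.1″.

1″ of latitude = 30.87 m, so Δφ = 389.4 / 30.87 = 12.614″.

Δφ = 12.6″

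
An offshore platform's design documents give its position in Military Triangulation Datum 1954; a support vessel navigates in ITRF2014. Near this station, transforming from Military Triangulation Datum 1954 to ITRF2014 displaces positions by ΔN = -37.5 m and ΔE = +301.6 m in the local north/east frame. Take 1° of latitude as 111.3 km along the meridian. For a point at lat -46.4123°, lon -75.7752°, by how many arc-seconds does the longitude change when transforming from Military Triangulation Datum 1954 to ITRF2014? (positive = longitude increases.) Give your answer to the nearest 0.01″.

At latitude -46.4123°, cos φ = 0.689464.
1° of longitude at this latitude = 111.3 × cos φ = 76.74 km, so Δλ = 301.6 / 76737.4 = 0.0039303° = 14.149″.

Δλ = 14.15″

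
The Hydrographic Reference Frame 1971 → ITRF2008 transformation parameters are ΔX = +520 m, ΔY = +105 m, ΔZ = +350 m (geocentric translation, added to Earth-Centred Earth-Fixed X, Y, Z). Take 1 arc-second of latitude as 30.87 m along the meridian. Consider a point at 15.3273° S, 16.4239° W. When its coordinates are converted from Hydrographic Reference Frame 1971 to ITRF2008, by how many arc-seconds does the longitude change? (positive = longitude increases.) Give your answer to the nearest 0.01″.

Δλ = 8.32″

sin φ = -0.264333, cos φ = 0.964432, sin λ = -0.282742, cos λ = 0.959196.
East component: ΔE = −sin λ·ΔX + cos λ·ΔY = −(-0.282742)(520) + (0.959196)(105) = 247.74 m.
1° of latitude spans 3600 × 30.87 = 111132 m; at latitude φ, 1° of longitude spans that × cos φ = 107179.2 m, so Δλ = 247.74 / 107179.2 × 3600 = 8.321″.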